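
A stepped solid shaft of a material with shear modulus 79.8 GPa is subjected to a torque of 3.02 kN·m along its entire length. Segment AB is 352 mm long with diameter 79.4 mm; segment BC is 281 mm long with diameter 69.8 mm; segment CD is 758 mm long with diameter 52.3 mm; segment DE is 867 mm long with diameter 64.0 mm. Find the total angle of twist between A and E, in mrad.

67.0 mrad

J_AB = π(0.0794)⁴/32 = 3.90×10^-6 m⁴; J_BC = π(0.0698)⁴/32 = 2.33×10^-6 m⁴; J_CD = π(0.0523)⁴/32 = 7.35×10^-7 m⁴; J_DE = π(0.0640)⁴/32 = 1.65×10^-6 m⁴.
θ = (T/G)·Σ L_i/J_i = (3020/79.8×10⁹)·(0.352/3.90×10^-6 + 0.281/2.33×10^-6 + 0.758/7.35×10^-7 + 0.867/1.65×10^-6) = 0.06695 rad.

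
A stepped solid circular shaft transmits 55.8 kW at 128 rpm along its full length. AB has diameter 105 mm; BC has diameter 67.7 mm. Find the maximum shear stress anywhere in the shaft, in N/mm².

68.3 N/mm²

ω = 2π·128/60 = 13.40 rad/s, so T = P/ω = 55.8×10³ / 13.40 = 4163 N·m.
Under the same torque, τ_max = 16T/(πd³) is largest where d is smallest — segment BC (d = 67.7 mm).
τ_max = 16·4163/(π·(0.0677)³) = 6.833×10^7 Pa.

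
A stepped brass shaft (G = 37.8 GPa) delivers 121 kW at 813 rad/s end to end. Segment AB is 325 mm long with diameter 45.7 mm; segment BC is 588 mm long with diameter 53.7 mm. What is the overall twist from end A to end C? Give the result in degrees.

ω = 813 rad/s, so T = P/ω = 121×10³ / 813.0 = 148.8 N·m.
J_AB = π(0.0457)⁴/32 = 4.28×10^-7 m⁴; J_BC = π(0.0537)⁴/32 = 8.16×10^-7 m⁴.
θ = (T/G)·Σ L_i/J_i = (148.8/37.8×10⁹)·(0.325/4.28×10^-7 + 0.588/8.16×10^-7) = 5.824×10^-3 rad.

0.334°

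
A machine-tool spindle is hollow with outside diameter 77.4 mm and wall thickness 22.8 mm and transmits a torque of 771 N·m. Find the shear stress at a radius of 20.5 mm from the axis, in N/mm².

4.62 N/mm²

J = π(d_o⁴ − d_i⁴)/32 = π(0.0774⁴ − 0.0318⁴)/32 = 3.423×10^-6 m⁴.
Shear stress varies linearly with radius: τ = T·r/J = 771.0 × 0.0205 / 3.423×10^-6 = 4.617×10^6 Pa.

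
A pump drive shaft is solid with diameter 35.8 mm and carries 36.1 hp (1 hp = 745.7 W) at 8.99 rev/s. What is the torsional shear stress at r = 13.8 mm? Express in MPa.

40.8 MPa

ω = 2π·8.99 = 56.49 rad/s, so T = P/ω = 36.1×745.7 / 56.49 = 476.6 N·m.
J = πd⁴/32 = π(0.0358)⁴/32 = 1.613×10^-7 m⁴.
Shear stress varies linearly with radius: τ = T·r/J = 476.6 × 0.0138 / 1.613×10^-7 = 4.078×10^7 Pa.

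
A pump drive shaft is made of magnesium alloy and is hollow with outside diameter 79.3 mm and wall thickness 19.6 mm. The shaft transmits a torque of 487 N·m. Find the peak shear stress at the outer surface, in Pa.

5.32e6 Pa

J = π(d_o⁴ − d_i⁴)/32 = π(0.0793⁴ − 0.0401⁴)/32 = 3.628×10^-6 m⁴.
τ_max = T·r/J = 487.0 × 0.0396 / 3.628×10^-6 = 5.322×10^6 Pa.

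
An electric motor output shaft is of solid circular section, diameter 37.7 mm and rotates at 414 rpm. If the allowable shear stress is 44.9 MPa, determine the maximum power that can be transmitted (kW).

20.5 kW

J = πd⁴/32 = π(0.0377)⁴/32 = 1.983×10^-7 m⁴.
T_max = τ_allow·J/r = 4.49×10^7 × 1.983×10^-7 / 0.0189 = 472.4 N·m.
ω = 2π·414/60 = 43.35 rad/s, so P_max = T_max·ω = 2.048×10^4 W.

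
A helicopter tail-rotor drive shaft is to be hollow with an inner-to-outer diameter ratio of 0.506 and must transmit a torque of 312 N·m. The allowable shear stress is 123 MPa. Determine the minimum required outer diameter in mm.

For a hollow shaft with d_i/d_o = 0.506: τ_max = 16T/(π d_o³ (1−k⁴)), so d_o = [16T/(π τ_allow (1−k⁴))]^(1/3) = [16·312.0/(π·1.23×10^8·0.9344)]^(1/3) = 0.02400 m.

24.0 mm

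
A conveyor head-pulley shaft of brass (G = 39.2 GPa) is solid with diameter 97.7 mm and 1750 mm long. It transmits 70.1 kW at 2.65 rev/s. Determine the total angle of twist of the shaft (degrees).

1.20°

ω = 2π·2.65 = 16.65 rad/s, so T = P/ω = 70.1×10³ / 16.65 = 4210 N·m.
J = πd⁴/32 = π(0.0977)⁴/32 = 8.945×10^-6 m⁴.
θ = T·L/(G·J) = 4210 × 1.75 / (39.2×10⁹ × 8.945×10^-6) = 0.02101 rad.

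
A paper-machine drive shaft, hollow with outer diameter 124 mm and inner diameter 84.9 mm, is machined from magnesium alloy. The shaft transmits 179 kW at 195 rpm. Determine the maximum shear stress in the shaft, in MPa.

ω = 2π·195/60 = 20.42 rad/s, so T = P/ω = 179×10³ / 20.42 = 8766 N·m.
J = π(d_o⁴ − d_i⁴)/32 = π(0.124⁴ − 0.0849⁴)/32 = 1.811×10^-5 m⁴.
τ_max = T·r/J = 8766 × 0.0620 / 1.811×10^-5 = 3.001×10^7 Pa.

30.0 MPa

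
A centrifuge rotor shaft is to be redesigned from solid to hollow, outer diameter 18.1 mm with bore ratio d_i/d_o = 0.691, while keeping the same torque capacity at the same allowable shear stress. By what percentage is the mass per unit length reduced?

Equal τ_max and T ⇒ the solid shaft needs d_s³ = d_o³(1−k⁴), so d_s = 18.1·(1−0.691⁴)^(1/3) = 16.60 mm.
Area ratio A_h/A_s = d_o²(1−k²)/d_s² = (1−k²)/(1−k⁴)^(2/3) = 0.6209.
Mass saving = 1 − 0.6209 = 37.9 %.

37.9 %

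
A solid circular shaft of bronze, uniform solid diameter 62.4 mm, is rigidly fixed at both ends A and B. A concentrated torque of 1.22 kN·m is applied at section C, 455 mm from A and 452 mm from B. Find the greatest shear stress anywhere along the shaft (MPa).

With uniform GJ and both ends fixed, compatibility θ_AC = θ_CB gives T_A·a = T_B·b, together with T_A + T_B = T₀.
T_A = T₀·b/(a+b) = 1220·452/907.0 = 608.0 N·m; T_B = 612.0 N·m.
τ in each portion: τ_AC = 1.27×10^7 Pa, τ_CB = 1.28×10^7 Pa; maximum is in CB.
τ_max = T_CB·r/J = 612.0·0.0312/1.49×10^-6 = 1.283×10^7 Pa.

12.8 MPa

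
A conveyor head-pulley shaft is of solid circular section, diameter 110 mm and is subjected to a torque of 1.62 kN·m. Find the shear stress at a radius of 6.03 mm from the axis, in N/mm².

J = πd⁴/32 = π(0.110)⁴/32 = 1.437×10^-5 m⁴.
Shear stress varies linearly with radius: τ = T·r/J = 1620 × 0.00603 / 1.437×10^-5 = 6.796×10^5 Pa.

0.680 N/mm²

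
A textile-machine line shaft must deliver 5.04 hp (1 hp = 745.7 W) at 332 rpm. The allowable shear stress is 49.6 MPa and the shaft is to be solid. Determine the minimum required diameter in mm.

22.3 mm

ω = 2π·332/60 = 34.77 rad/s, so T = P/ω = 5.04×745.7 / 34.77 = 108.1 N·m.
For a solid shaft τ_max = 16T/(πd³), so d = (16T/(π τ_allow))^(1/3) = (16·108.1/(π·4.96×10^7))^(1/3) = 0.02231 m.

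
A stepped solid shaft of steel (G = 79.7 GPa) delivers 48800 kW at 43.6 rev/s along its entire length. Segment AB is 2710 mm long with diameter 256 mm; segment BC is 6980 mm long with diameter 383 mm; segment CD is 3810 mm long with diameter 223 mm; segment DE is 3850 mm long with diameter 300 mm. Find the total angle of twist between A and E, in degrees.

ω = 2π·43.6 = 273.9 rad/s, so T = P/ω = 48800×10³ / 273.9 = 178100 N·m.
J_AB = π(0.256)⁴/32 = 4.22×10^-4 m⁴; J_BC = π(0.383)⁴/32 = 2.11×10^-3 m⁴; J_CD = π(0.223)⁴/32 = 2.43×10^-4 m⁴; J_DE = π(0.300)⁴/32 = 7.95×10^-4 m⁴.
θ = (T/G)·Σ L_i/J_i = (178100/79.7×10⁹)·(2.71/4.22×10^-4 + 6.98/2.11×10^-3 + 3.81/2.43×10^-4 + 3.85/7.95×10^-4) = 0.06765 rad.

3.88°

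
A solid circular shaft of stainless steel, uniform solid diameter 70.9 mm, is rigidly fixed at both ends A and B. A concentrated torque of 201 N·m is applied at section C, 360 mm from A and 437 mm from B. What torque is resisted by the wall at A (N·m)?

110 N·m

With uniform GJ and both ends fixed, compatibility θ_AC = θ_CB gives T_A·a = T_B·b, together with T_A + T_B = T₀.
T_A = T₀·b/(a+b) = 201.0·437/797.0 = 110.2 N·m; T_B = 90.79 N·m.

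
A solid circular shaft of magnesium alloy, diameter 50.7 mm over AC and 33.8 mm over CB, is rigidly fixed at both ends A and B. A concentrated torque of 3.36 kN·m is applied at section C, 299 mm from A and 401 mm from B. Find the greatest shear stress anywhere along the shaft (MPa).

114 MPa

Compatibility: T_A·a/J_AC = T_B·b/J_CB with T_A + T_B = T₀.
J_AC = 6.49×10^-7 m⁴, J_CB = 1.28×10^-7 m⁴, so T_A = T₀·(J_AC/a)/((J_AC/a)+(J_CB/b)) = 2929 N·m, T_B = 431.3 N·m.
τ in each portion: τ_AC = 1.14×10^8 Pa, τ_CB = 5.69×10^7 Pa; maximum is in AC.
τ_max = T_AC·r/J = 2929·0.0254/6.49×10^-7 = 1.144×10^8 Pa.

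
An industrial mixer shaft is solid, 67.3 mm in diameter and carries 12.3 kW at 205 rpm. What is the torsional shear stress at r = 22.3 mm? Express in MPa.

ω = 2π·205/60 = 21.47 rad/s, so T = P/ω = 12.3×10³ / 21.47 = 573.0 N·m.
J = πd⁴/32 = π(0.0673)⁴/32 = 2.014×10^-6 m⁴.
Shear stress varies linearly with radius: τ = T·r/J = 573.0 × 0.0223 / 2.014×10^-6 = 6.344×10^6 Pa.

6.34 MPa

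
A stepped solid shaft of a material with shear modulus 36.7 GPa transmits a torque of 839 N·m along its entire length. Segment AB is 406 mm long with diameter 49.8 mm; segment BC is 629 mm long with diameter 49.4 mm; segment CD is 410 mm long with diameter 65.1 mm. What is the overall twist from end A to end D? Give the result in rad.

J_AB = π(0.0498)⁴/32 = 6.04×10^-7 m⁴; J_BC = π(0.0494)⁴/32 = 5.85×10^-7 m⁴; J_CD = π(0.0651)⁴/32 = 1.76×10^-6 m⁴.
θ = (T/G)·Σ L_i/J_i = (839.0/36.7×10⁹)·(0.406/6.04×10^-7 + 0.629/5.85×10^-7 + 0.410/1.76×10^-6) = 0.04528 rad.

0.0453 rad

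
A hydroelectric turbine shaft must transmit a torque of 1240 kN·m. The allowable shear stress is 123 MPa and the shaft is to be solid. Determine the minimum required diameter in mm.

372 mm

For a solid shaft τ_max = 16T/(πd³), so d = (16T/(π τ_allow))^(1/3) = (16·1.240e6/(π·1.23×10^8))^(1/3) = 0.3717 m.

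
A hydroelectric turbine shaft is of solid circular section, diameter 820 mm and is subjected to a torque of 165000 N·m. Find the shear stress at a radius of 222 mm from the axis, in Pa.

825000 Pa

J = πd⁴/32 = π(0.820)⁴/32 = 0.04439 m⁴.
Shear stress varies linearly with radius: τ = T·r/J = 165000 × 0.222 / 0.04439 = 8.252×10^5 Pa.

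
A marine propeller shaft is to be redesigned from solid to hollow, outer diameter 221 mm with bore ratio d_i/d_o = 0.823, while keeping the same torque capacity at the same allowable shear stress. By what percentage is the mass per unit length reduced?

51.4 %

Equal τ_max and T ⇒ the solid shaft needs d_s³ = d_o³(1−k⁴), so d_s = 221·(1−0.823⁴)^(1/3) = 180.1 mm.
Area ratio A_h/A_s = d_o²(1−k²)/d_s² = (1−k²)/(1−k⁴)^(2/3) = 0.4859.
Mass saving = 1 − 0.4859 = 51.4 %.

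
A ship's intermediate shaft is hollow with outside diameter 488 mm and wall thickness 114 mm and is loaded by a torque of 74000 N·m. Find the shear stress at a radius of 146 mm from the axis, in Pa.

2.11e6 Pa

J = π(d_o⁴ − d_i⁴)/32 = π(0.488⁴ − 0.260⁴)/32 = 5.119×10^-3 m⁴.
Shear stress varies linearly with radius: τ = T·r/J = 74000 × 0.146 / 5.119×10^-3 = 2.111×10^6 Pa.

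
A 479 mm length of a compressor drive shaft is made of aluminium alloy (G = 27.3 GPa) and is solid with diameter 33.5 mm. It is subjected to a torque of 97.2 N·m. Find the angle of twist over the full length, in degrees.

0.790°

J = πd⁴/32 = π(0.0335)⁴/32 = 1.236×10^-7 m⁴.
θ = T·L/(G·J) = 97.20 × 0.479 / (27.3×10⁹ × 1.236×10^-7) = 0.01379 rad.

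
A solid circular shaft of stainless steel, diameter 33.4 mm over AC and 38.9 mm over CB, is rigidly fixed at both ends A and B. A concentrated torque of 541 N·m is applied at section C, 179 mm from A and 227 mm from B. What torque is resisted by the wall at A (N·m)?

221 N·m

Compatibility: T_A·a/J_AC = T_B·b/J_CB with T_A + T_B = T₀.
J_AC = 1.22×10^-7 m⁴, J_CB = 2.25×10^-7 m⁴, so T_A = T₀·(J_AC/a)/((J_AC/a)+(J_CB/b)) = 220.7 N·m, T_B = 320.3 N·m.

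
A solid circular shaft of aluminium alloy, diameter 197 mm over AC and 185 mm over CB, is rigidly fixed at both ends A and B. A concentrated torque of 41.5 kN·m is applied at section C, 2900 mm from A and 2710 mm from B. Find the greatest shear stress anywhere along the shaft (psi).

2200 psi

Compatibility: T_A·a/J_AC = T_B·b/J_CB with T_A + T_B = T₀.
J_AC = 1.48×10^-4 m⁴, J_CB = 1.15×10^-4 m⁴, so T_A = T₀·(J_AC/a)/((J_AC/a)+(J_CB/b)) = 22650 N·m, T_B = 18850 N·m.
τ in each portion: τ_AC = 1.51×10^7 Pa, τ_CB = 1.52×10^7 Pa; maximum is in CB.
τ_max = T_CB·r/J = 18850·0.0925/1.15×10^-4 = 1.516×10^7 Pa.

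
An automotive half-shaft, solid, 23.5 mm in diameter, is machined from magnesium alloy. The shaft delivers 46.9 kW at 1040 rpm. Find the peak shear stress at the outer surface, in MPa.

ω = 2π·1040/60 = 108.9 rad/s, so T = P/ω = 46.9×10³ / 108.9 = 430.6 N·m.
J = πd⁴/32 = π(0.0235)⁴/32 = 2.994×10^-8 m⁴.
τ_max = T·r/J = 430.6 × 0.0118 / 2.994×10^-8 = 1.690×10^8 Pa.

169 MPa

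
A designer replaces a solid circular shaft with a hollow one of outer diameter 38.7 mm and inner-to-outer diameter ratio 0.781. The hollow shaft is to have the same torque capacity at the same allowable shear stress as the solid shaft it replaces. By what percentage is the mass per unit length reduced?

46.8 %

Equal τ_max and T ⇒ the solid shaft needs d_s³ = d_o³(1−k⁴), so d_s = 38.7·(1−0.781⁴)^(1/3) = 33.14 mm.
Area ratio A_h/A_s = d_o²(1−k²)/d_s² = (1−k²)/(1−k⁴)^(2/3) = 0.5319.
Mass saving = 1 − 0.5319 = 46.8 %.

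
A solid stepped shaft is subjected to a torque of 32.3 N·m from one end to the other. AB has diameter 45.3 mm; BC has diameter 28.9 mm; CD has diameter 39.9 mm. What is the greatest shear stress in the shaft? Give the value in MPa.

Under the same torque, τ_max = 16T/(πd³) is largest where d is smallest — segment BC (d = 28.9 mm).
τ_max = 16·32.30/(π·(0.0289)³) = 6.815×10^6 Pa.

6.82 MPa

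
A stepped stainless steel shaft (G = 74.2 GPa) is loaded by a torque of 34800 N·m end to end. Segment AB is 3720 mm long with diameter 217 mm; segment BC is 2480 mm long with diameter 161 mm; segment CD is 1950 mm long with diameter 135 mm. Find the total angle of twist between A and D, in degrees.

J_AB = π(0.217)⁴/32 = 2.18×10^-4 m⁴; J_BC = π(0.161)⁴/32 = 6.60×10^-5 m⁴; J_CD = π(0.135)⁴/32 = 3.26×10^-5 m⁴.
θ = (T/G)·Σ L_i/J_i = (34800/74.2×10⁹)·(3.72/2.18×10^-4 + 2.48/6.60×10^-5 + 1.95/3.26×10^-5) = 0.05369 rad.

3.08°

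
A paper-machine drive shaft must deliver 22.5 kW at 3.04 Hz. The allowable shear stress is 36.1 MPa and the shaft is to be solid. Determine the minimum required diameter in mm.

55.0 mm

ω = 2π·3.04 = 19.10 rad/s, so T = P/ω = 22.5×10³ / 19.10 = 1178 N·m.
For a solid shaft τ_max = 16T/(πd³), so d = (16T/(π τ_allow))^(1/3) = (16·1178/(π·3.61×10^7))^(1/3) = 0.05498 m.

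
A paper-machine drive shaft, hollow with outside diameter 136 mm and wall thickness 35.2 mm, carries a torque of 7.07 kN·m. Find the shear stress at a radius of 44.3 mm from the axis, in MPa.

J = π(d_o⁴ − d_i⁴)/32 = π(0.136⁴ − 0.0656⁴)/32 = 3.177×10^-5 m⁴.
Shear stress varies linearly with radius: τ = T·r/J = 7070 × 0.0443 / 3.177×10^-5 = 9.859×10^6 Pa.

9.86 MPa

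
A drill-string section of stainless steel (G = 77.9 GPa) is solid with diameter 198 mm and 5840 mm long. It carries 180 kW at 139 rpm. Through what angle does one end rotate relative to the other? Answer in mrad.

6.14 mrad

ω = 2π·139/60 = 14.56 rad/s, so T = P/ω = 180×10³ / 14.56 = 12370 N·m.
J = πd⁴/32 = π(0.198)⁴/32 = 1.509×10^-4 m⁴.
θ = T·L/(G·J) = 12370 × 5.84 / (77.9×10⁹ × 1.509×10^-4) = 6.144×10^-3 rad.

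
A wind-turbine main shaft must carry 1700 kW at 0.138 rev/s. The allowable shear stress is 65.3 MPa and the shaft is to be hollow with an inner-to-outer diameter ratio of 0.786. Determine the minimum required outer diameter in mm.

ω = 2π·0.138 = 0.8671 rad/s, so T = P/ω = 1700×10³ / 0.8671 = 1.961e6 N·m.
For a hollow shaft with d_i/d_o = 0.786: τ_max = 16T/(π d_o³ (1−k⁴)), so d_o = [16T/(π τ_allow (1−k⁴))]^(1/3) = [16·1.961e6/(π·6.53×10^7·0.6183)]^(1/3) = 0.6277 m.

628 mm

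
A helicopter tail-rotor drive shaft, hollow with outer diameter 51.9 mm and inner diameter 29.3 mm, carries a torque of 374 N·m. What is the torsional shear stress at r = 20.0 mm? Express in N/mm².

J = π(d_o⁴ − d_i⁴)/32 = π(0.0519⁴ − 0.0293⁴)/32 = 6.400×10^-7 m⁴.
Shear stress varies linearly with radius: τ = T·r/J = 374.0 × 0.0200 / 6.400×10^-7 = 1.169×10^7 Pa.

11.7 N/mm²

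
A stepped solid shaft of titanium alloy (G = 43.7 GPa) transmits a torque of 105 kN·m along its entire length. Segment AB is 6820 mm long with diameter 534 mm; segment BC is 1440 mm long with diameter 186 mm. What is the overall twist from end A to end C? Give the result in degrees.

J_AB = π(0.534)⁴/32 = 7.98×10^-3 m⁴; J_BC = π(0.186)⁴/32 = 1.18×10^-4 m⁴.
θ = (T/G)·Σ L_i/J_i = (105000/43.7×10⁹)·(6.82/7.98×10^-3 + 1.44/1.18×10^-4) = 0.03150 rad.

1.80°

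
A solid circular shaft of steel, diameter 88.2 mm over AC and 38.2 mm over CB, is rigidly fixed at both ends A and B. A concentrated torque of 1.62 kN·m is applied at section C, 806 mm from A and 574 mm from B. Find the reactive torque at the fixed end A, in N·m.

Compatibility: T_A·a/J_AC = T_B·b/J_CB with T_A + T_B = T₀.
J_AC = 5.94×10^-6 m⁴, J_CB = 2.09×10^-7 m⁴, so T_A = T₀·(J_AC/a)/((J_AC/a)+(J_CB/b)) = 1544 N·m, T_B = 76.27 N·m.

1540 N·m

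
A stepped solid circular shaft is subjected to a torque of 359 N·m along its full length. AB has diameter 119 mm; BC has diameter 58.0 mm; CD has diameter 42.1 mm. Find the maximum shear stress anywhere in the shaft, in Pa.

Under the same torque, τ_max = 16T/(πd³) is largest where d is smallest — segment CD (d = 42.1 mm).
τ_max = 16·359.0/(π·(0.0421)³) = 2.450×10^7 Pa.

2.45e7 Pa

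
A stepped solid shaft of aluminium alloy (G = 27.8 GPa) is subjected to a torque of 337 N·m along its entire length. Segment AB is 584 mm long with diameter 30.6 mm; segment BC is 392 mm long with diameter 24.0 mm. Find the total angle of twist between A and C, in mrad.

228 mrad

J_AB = π(0.0306)⁴/32 = 8.61×10^-8 m⁴; J_BC = π(0.0240)⁴/32 = 3.26×10^-8 m⁴.
θ = (T/G)·Σ L_i/J_i = (337.0/27.8×10⁹)·(0.584/8.61×10^-8 + 0.392/3.26×10^-8) = 0.2281 rad.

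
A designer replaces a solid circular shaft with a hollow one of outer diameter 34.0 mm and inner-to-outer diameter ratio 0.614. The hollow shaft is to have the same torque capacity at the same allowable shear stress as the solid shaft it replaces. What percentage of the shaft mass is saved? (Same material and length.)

31.0 %

Equal τ_max and T ⇒ the solid shaft needs d_s³ = d_o³(1−k⁴), so d_s = 34.0·(1−0.614⁴)^(1/3) = 32.31 mm.
Area ratio A_h/A_s = d_o²(1−k²)/d_s² = (1−k²)/(1−k⁴)^(2/3) = 0.6900.
Mass saving = 1 − 0.6900 = 31.0 %.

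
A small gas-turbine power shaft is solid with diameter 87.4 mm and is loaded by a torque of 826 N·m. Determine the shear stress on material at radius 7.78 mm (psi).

163 psi

J = πd⁴/32 = π(0.0874)⁴/32 = 5.729×10^-6 m⁴.
Shear stress varies linearly with radius: τ = T·r/J = 826.0 × 0.00778 / 5.729×10^-6 = 1.122×10^6 Pa.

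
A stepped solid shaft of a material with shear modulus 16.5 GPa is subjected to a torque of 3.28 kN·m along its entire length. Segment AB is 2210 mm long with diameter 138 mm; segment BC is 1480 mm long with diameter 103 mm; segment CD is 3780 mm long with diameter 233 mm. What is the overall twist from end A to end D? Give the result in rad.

J_AB = π(0.138)⁴/32 = 3.56×10^-5 m⁴; J_BC = π(0.103)⁴/32 = 1.10×10^-5 m⁴; J_CD = π(0.233)⁴/32 = 2.89×10^-4 m⁴.
θ = (T/G)·Σ L_i/J_i = (3280/16.5×10⁹)·(2.21/3.56×10^-5 + 1.48/1.10×10^-5 + 3.78/2.89×10^-4) = 0.04156 rad.

0.0416 rad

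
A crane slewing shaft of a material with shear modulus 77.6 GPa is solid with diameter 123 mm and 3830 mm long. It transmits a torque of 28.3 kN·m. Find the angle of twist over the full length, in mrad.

62.2 mrad

J = πd⁴/32 = π(0.123)⁴/32 = 2.247×10^-5 m⁴.
θ = T·L/(G·J) = 28300 × 3.83 / (77.6×10⁹ × 2.247×10^-5) = 0.06216 rad.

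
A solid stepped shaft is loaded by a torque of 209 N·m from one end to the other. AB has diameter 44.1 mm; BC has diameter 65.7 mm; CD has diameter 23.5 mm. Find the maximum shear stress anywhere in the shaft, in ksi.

11.9 ksi

Under the same torque, τ_max = 16T/(πd³) is largest where d is smallest — segment CD (d = 23.5 mm).
τ_max = 16·209.0/(π·(0.0235)³) = 8.202×10^7 Pa.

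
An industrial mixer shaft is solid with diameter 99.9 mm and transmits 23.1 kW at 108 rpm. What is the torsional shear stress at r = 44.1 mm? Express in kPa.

9210 kPa

ω = 2π·108/60 = 11.31 rad/s, so T = P/ω = 23.1×10³ / 11.31 = 2042 N·m.
J = πd⁴/32 = π(0.0999)⁴/32 = 9.778×10^-6 m⁴.
Shear stress varies linearly with radius: τ = T·r/J = 2042 × 0.0441 / 9.778×10^-6 = 9.212×10^6 Pa.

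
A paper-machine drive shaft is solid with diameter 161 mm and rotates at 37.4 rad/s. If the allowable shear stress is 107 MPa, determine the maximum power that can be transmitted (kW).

3280 kW

J = πd⁴/32 = π(0.161)⁴/32 = 6.596×10^-5 m⁴.
T_max = τ_allow·J/r = 1.07×10^8 × 6.596×10^-5 / 0.0805 = 87680 N·m.
ω = 37.4 rad/s, so P_max = T_max·ω = 3.279×10^6 W.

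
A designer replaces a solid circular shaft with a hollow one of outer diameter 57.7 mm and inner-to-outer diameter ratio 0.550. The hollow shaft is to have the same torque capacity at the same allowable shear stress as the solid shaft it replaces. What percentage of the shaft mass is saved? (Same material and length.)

Equal τ_max and T ⇒ the solid shaft needs d_s³ = d_o³(1−k⁴), so d_s = 57.7·(1−0.550⁴)^(1/3) = 55.88 mm.
Area ratio A_h/A_s = d_o²(1−k²)/d_s² = (1−k²)/(1−k⁴)^(2/3) = 0.7436.
Mass saving = 1 − 0.7436 = 25.6 %.

25.6 %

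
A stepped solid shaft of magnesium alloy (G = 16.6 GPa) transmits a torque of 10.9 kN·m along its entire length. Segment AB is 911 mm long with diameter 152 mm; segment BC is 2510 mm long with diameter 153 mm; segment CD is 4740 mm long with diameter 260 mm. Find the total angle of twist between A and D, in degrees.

J_AB = π(0.152)⁴/32 = 5.24×10^-5 m⁴; J_BC = π(0.153)⁴/32 = 5.38×10^-5 m⁴; J_CD = π(0.260)⁴/32 = 4.49×10^-4 m⁴.
θ = (T/G)·Σ L_i/J_i = (10900/16.6×10⁹)·(0.911/5.24×10^-5 + 2.51/5.38×10^-5 + 4.74/4.49×10^-4) = 0.04899 rad.

2.81°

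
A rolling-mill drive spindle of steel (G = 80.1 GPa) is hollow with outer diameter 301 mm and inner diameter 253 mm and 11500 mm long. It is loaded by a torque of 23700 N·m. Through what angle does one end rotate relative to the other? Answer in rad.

J = π(d_o⁴ − d_i⁴)/32 = π(0.301⁴ − 0.253⁴)/32 = 4.036×10^-4 m⁴.
θ = T·L/(G·J) = 23700 × 11.5 / (80.1×10⁹ × 4.036×10^-4) = 8.430×10^-3 rad.

0.00843 rad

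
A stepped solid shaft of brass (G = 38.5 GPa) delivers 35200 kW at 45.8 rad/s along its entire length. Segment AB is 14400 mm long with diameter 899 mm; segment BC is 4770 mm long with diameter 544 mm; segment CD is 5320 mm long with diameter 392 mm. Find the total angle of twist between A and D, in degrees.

ω = 45.8 rad/s, so T = P/ω = 35200×10³ / 45.80 = 768600 N·m.
J_AB = π(0.899)⁴/32 = 0.0641 m⁴; J_BC = π(0.544)⁴/32 = 8.60×10^-3 m⁴; J_CD = π(0.392)⁴/32 = 2.32×10^-3 m⁴.
θ = (T/G)·Σ L_i/J_i = (768600/38.5×10⁹)·(14.4/0.0641 + 4.77/8.60×10^-3 + 5.32/2.32×10^-3) = 0.06137 rad.

3.52°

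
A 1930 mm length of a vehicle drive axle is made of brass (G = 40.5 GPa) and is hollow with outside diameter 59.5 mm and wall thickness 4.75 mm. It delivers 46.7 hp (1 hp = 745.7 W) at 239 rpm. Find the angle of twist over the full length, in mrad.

107 mrad

ω = 2π·239/60 = 25.03 rad/s, so T = P/ω = 46.7×745.7 / 25.03 = 1391 N·m.
J = π(d_o⁴ − d_i⁴)/32 = π(0.0595⁴ − 0.0500⁴)/32 = 6.169×10^-7 m⁴.
θ = T·L/(G·J) = 1391 × 1.93 / (40.5×10⁹ × 6.169×10^-7) = 0.1075 rad.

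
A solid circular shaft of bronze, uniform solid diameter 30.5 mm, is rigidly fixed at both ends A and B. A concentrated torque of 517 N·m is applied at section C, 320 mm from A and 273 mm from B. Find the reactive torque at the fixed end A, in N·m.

238 N·m

With uniform GJ and both ends fixed, compatibility θ_AC = θ_CB gives T_A·a = T_B·b, together with T_A + T_B = T₀.
T_A = T₀·b/(a+b) = 517.0·273/593.0 = 238.0 N·m; T_B = 279.0 N·m.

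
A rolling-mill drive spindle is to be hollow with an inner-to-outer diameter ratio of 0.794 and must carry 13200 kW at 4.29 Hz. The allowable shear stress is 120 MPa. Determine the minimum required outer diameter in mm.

326 mm

ω = 2π·4.29 = 26.95 rad/s, so T = P/ω = 13200×10³ / 26.95 = 489700 N·m.
For a hollow shaft with d_i/d_o = 0.794: τ_max = 16T/(π d_o³ (1−k⁴)), so d_o = [16T/(π τ_allow (1−k⁴))]^(1/3) = [16·489700/(π·1.20×10^8·0.6026)]^(1/3) = 0.3255 m.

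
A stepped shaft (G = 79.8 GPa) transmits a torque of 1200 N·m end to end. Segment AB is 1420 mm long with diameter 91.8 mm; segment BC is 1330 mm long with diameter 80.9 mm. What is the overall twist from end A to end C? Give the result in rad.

0.00782 rad

J_AB = π(0.0918)⁴/32 = 6.97×10^-6 m⁴; J_BC = π(0.0809)⁴/32 = 4.21×10^-6 m⁴.
θ = (T/G)·Σ L_i/J_i = (1200/79.8×10⁹)·(1.42/6.97×10^-6 + 1.33/4.21×10^-6) = 7.819×10^-3 rad.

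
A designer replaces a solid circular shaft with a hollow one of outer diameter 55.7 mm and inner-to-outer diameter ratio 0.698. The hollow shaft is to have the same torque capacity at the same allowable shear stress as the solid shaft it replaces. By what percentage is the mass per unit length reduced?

Equal τ_max and T ⇒ the solid shaft needs d_s³ = d_o³(1−k⁴), so d_s = 55.7·(1−0.698⁴)^(1/3) = 50.89 mm.
Area ratio A_h/A_s = d_o²(1−k²)/d_s² = (1−k²)/(1−k⁴)^(2/3) = 0.6143.
Mass saving = 1 − 0.6143 = 38.6 %.

38.6 %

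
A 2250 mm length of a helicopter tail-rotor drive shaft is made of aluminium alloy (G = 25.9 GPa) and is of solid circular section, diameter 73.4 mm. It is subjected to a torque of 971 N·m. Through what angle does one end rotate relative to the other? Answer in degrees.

1.70°

J = πd⁴/32 = π(0.0734)⁴/32 = 2.850×10^-6 m⁴.
θ = T·L/(G·J) = 971.0 × 2.25 / (25.9×10⁹ × 2.850×10^-6) = 0.02960 rad.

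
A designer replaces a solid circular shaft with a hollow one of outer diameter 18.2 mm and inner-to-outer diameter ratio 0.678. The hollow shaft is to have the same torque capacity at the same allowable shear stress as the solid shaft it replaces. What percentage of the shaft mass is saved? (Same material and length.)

36.7 %

Equal τ_max and T ⇒ the solid shaft needs d_s³ = d_o³(1−k⁴), so d_s = 18.2·(1−0.678⁴)^(1/3) = 16.82 mm.
Area ratio A_h/A_s = d_o²(1−k²)/d_s² = (1−k²)/(1−k⁴)^(2/3) = 0.6330.
Mass saving = 1 − 0.6330 = 36.7 %.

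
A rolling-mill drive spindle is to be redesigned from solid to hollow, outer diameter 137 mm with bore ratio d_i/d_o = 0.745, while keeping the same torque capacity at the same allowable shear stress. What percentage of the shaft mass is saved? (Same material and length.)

Equal τ_max and T ⇒ the solid shaft needs d_s³ = d_o³(1−k⁴), so d_s = 137·(1−0.745⁴)^(1/3) = 121.2 mm.
Area ratio A_h/A_s = d_o²(1−k²)/d_s² = (1−k²)/(1−k⁴)^(2/3) = 0.5688.
Mass saving = 1 − 0.5688 = 43.1 %.

43.1 %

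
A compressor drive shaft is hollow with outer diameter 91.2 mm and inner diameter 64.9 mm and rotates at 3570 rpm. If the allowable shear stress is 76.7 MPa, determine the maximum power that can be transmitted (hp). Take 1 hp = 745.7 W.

J = π(d_o⁴ − d_i⁴)/32 = π(0.0912⁴ − 0.0649⁴)/32 = 5.050×10^-6 m⁴.
T_max = τ_allow·J/r = 7.67×10^7 × 5.050×10^-6 / 0.0456 = 8494 N·m.
ω = 2π·3570/60 = 373.8 rad/s, so P_max = T_max·ω = 3.176×10^6 W.

4260 hp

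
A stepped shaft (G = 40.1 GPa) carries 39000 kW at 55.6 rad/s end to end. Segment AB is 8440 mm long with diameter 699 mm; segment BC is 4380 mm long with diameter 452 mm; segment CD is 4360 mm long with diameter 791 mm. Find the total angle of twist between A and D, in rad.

ω = 55.6 rad/s, so T = P/ω = 39000×10³ / 55.60 = 701400 N·m.
J_AB = π(0.699)⁴/32 = 0.0234 m⁴; J_BC = π(0.452)⁴/32 = 4.10×10^-3 m⁴; J_CD = π(0.791)⁴/32 = 0.0384 m⁴.
θ = (T/G)·Σ L_i/J_i = (701400/40.1×10⁹)·(8.44/0.0234 + 4.38/4.10×10^-3 + 4.36/0.0384) = 0.02698 rad.

0.0270 rad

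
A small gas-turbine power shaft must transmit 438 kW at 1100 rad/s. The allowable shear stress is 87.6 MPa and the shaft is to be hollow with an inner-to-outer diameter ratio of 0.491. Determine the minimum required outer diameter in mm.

ω = 1100 rad/s, so T = P/ω = 438×10³ / 1100 = 398.2 N·m.
For a hollow shaft with d_i/d_o = 0.491: τ_max = 16T/(π d_o³ (1−k⁴)), so d_o = [16T/(π τ_allow (1−k⁴))]^(1/3) = [16·398.2/(π·8.76×10^7·0.9419)]^(1/3) = 0.02907 m.

29.1 mm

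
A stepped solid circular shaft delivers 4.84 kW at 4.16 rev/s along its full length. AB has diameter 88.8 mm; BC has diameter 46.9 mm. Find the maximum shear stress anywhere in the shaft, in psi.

1330 psi

ω = 2π·4.16 = 26.14 rad/s, so T = P/ω = 4.84×10³ / 26.14 = 185.2 N·m.
Under the same torque, τ_max = 16T/(πd³) is largest where d is smallest — segment BC (d = 46.9 mm).
τ_max = 16·185.2/(π·(0.0469)³) = 9.142×10^6 Pa.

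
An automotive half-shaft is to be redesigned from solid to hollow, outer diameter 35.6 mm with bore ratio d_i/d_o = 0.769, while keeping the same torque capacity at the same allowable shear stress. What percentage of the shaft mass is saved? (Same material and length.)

Equal τ_max and T ⇒ the solid shaft needs d_s³ = d_o³(1−k⁴), so d_s = 35.6·(1−0.769⁴)^(1/3) = 30.84 mm.
Area ratio A_h/A_s = d_o²(1−k²)/d_s² = (1−k²)/(1−k⁴)^(2/3) = 0.5444.
Mass saving = 1 − 0.5444 = 45.6 %.

45.6 %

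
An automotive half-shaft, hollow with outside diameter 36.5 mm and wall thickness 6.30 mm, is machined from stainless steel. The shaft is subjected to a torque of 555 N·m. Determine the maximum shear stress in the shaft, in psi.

10300 psi

J = π(d_o⁴ − d_i⁴)/32 = π(0.0365⁴ − 0.0239⁴)/32 = 1.422×10^-7 m⁴.
τ_max = T·r/J = 555.0 × 0.0182 / 1.422×10^-7 = 7.122×10^7 Pa.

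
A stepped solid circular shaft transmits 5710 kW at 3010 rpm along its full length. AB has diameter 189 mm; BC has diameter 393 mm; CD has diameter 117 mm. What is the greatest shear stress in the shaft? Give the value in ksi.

8.35 ksi

ω = 2π·3010/60 = 315.2 rad/s, so T = P/ω = 5710×10³ / 315.2 = 18120 N·m.
Under the same torque, τ_max = 16T/(πd³) is largest where d is smallest — segment CD (d = 117 mm).
τ_max = 16·18120/(π·(0.117)³) = 5.760×10^7 Pa.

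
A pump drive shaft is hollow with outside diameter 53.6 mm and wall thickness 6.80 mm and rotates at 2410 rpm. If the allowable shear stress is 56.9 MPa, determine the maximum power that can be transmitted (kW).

J = π(d_o⁴ − d_i⁴)/32 = π(0.0536⁴ − 0.0400⁴)/32 = 5.590×10^-7 m⁴.
T_max = τ_allow·J/r = 5.69×10^7 × 5.590×10^-7 / 0.0268 = 1187 N·m.
ω = 2π·2410/60 = 252.4 rad/s, so P_max = T_max·ω = 2.995×10^5 W.

300 kW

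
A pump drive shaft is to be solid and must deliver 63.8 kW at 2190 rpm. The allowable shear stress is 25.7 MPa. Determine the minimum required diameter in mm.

ω = 2π·2190/60 = 229.3 rad/s, so T = P/ω = 63.8×10³ / 229.3 = 278.2 N·m.
For a solid shaft τ_max = 16T/(πd³), so d = (16T/(π τ_allow))^(1/3) = (16·278.2/(π·2.57×10^7))^(1/3) = 0.03806 m.

38.1 mm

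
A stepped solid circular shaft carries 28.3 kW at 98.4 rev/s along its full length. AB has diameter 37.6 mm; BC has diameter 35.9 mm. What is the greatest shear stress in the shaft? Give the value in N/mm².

5.04 N/mm²

ω = 2π·98.4 = 618.3 rad/s, so T = P/ω = 28.3×10³ / 618.3 = 45.77 N·m.
Under the same torque, τ_max = 16T/(πd³) is largest where d is smallest — segment BC (d = 35.9 mm).
τ_max = 16·45.77/(π·(0.0359)³) = 5.038×10^6 Pa.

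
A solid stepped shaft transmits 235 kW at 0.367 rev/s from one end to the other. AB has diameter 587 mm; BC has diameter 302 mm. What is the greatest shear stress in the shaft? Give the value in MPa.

18.8 MPa

ω = 2π·0.367 = 2.306 rad/s, so T = P/ω = 235×10³ / 2.306 = 101900 N·m.
Under the same torque, τ_max = 16T/(πd³) is largest where d is smallest — segment BC (d = 302 mm).
τ_max = 16·101900/(π·(0.302)³) = 1.884×10^7 Pa.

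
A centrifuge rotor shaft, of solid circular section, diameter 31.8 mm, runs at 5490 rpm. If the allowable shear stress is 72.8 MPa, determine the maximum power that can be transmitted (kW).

J = πd⁴/32 = π(0.0318)⁴/32 = 1.004×10^-7 m⁴.
T_max = τ_allow·J/r = 7.28×10^7 × 1.004×10^-7 / 0.0159 = 459.7 N·m.
ω = 2π·5490/60 = 574.9 rad/s, so P_max = T_max·ω = 2.643×10^5 W.

264 kW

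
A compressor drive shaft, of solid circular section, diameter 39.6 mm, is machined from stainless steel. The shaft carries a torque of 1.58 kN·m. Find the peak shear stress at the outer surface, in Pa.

1.30e8 Pa

J = πd⁴/32 = π(0.0396)⁴/32 = 2.414×10^-7 m⁴.
τ_max = T·r/J = 1580 × 0.0198 / 2.414×10^-7 = 1.296×10^8 Pa.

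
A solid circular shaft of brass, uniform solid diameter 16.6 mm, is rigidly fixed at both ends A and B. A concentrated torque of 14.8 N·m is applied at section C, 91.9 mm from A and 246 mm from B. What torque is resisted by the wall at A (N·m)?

With uniform GJ and both ends fixed, compatibility θ_AC = θ_CB gives T_A·a = T_B·b, together with T_A + T_B = T₀.
T_A = T₀·b/(a+b) = 14.80·246/337.9 = 10.77 N·m; T_B = 4.025 N·m.

10.8 N·m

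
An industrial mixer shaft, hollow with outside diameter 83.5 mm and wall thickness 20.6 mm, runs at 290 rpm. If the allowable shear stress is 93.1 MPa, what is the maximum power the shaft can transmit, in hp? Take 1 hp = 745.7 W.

405 hp

J = π(d_o⁴ − d_i⁴)/32 = π(0.0835⁴ − 0.0423⁴)/32 = 4.458×10^-6 m⁴.
T_max = τ_allow·J/r = 9.31×10^7 × 4.458×10^-6 / 0.0418 = 9941 N·m.
ω = 2π·290/60 = 30.37 rad/s, so P_max = T_max·ω = 3.019×10^5 W.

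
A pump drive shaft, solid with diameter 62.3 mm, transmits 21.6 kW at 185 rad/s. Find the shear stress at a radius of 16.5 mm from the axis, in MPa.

ω = 185 rad/s, so T = P/ω = 21.6×10³ / 185.0 = 116.8 N·m.
J = πd⁴/32 = π(0.0623)⁴/32 = 1.479×10^-6 m⁴.
Shear stress varies linearly with radius: τ = T·r/J = 116.8 × 0.0165 / 1.479×10^-6 = 1.303×10^6 Pa.

1.30 MPa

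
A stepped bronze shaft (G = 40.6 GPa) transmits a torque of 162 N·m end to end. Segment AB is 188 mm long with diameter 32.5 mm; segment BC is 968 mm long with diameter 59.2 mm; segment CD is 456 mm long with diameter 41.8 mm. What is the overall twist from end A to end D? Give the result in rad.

J_AB = π(0.0325)⁴/32 = 1.10×10^-7 m⁴; J_BC = π(0.0592)⁴/32 = 1.21×10^-6 m⁴; J_CD = π(0.0418)⁴/32 = 3.00×10^-7 m⁴.
θ = (T/G)·Σ L_i/J_i = (162.0/40.6×10⁹)·(0.188/1.10×10^-7 + 0.968/1.21×10^-6 + 0.456/3.00×10^-7) = 0.01612 rad.

0.0161 rad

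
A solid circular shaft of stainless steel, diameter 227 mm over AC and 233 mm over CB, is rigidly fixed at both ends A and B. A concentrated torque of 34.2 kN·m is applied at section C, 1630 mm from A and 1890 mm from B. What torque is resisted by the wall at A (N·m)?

Compatibility: T_A·a/J_AC = T_B·b/J_CB with T_A + T_B = T₀.
J_AC = 2.61×10^-4 m⁴, J_CB = 2.89×10^-4 m⁴, so T_A = T₀·(J_AC/a)/((J_AC/a)+(J_CB/b)) = 17470 N·m, T_B = 16730 N·m.

17500 N·m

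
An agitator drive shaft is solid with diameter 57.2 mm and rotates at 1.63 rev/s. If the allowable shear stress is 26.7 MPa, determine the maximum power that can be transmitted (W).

10000 W

J = πd⁴/32 = π(0.0572)⁴/32 = 1.051×10^-6 m⁴.
T_max = τ_allow·J/r = 2.67×10^7 × 1.051×10^-6 / 0.0286 = 981.1 N·m.
ω = 2π·1.63 = 10.24 rad/s, so P_max = T_max·ω = 1.005×10^4 W.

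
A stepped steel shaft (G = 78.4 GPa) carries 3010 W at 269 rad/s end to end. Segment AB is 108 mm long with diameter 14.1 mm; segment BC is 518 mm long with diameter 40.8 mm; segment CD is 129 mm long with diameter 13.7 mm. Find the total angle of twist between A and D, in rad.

0.00957 rad

ω = 269 rad/s, so T = P/ω = 3010 / 269.0 = 11.19 N·m.
J_AB = π(0.0141)⁴/32 = 3.88×10^-9 m⁴; J_BC = π(0.0408)⁴/32 = 2.72×10^-7 m⁴; J_CD = π(0.0137)⁴/32 = 3.46×10^-9 m⁴.
θ = (T/G)·Σ L_i/J_i = (11.19/78.4×10⁹)·(0.108/3.88×10^-9 + 0.518/2.72×10^-7 + 0.129/3.46×10^-9) = 9.568×10^-3 rad.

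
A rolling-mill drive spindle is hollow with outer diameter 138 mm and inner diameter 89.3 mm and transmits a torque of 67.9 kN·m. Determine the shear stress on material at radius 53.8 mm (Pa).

1.24e8 Pa

J = π(d_o⁴ − d_i⁴)/32 = π(0.138⁴ − 0.0893⁴)/32 = 2.936×10^-5 m⁴.
Shear stress varies linearly with radius: τ = T·r/J = 67900 × 0.0538 / 2.936×10^-5 = 1.244×10^8 Pa.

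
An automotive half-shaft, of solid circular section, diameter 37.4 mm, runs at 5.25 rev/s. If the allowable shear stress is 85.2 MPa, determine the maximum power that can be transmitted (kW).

J = πd⁴/32 = π(0.0374)⁴/32 = 1.921×10^-7 m⁴.
T_max = τ_allow·J/r = 8.52×10^7 × 1.921×10^-7 / 0.0187 = 875.2 N·m.
ω = 2π·5.25 = 32.99 rad/s, so P_max = T_max·ω = 2.887×10^4 W.

28.9 kW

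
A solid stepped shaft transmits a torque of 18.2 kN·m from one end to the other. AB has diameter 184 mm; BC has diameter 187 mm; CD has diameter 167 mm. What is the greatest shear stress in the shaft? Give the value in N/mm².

19.9 N/mm²

Under the same torque, τ_max = 16T/(πd³) is largest where d is smallest — segment CD (d = 167 mm).
τ_max = 16·18200/(π·(0.167)³) = 1.990×10^7 Pa.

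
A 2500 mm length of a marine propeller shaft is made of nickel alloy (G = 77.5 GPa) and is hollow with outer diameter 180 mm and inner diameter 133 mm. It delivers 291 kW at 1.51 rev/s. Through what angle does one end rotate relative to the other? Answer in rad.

ω = 2π·1.51 = 9.488 rad/s, so T = P/ω = 291×10³ / 9.488 = 30670 N·m.
J = π(d_o⁴ − d_i⁴)/32 = π(0.180⁴ − 0.133⁴)/32 = 7.234×10^-5 m⁴.
θ = T·L/(G·J) = 30670 × 2.50 / (77.5×10⁹ × 7.234×10^-5) = 0.01368 rad.

0.0137 rad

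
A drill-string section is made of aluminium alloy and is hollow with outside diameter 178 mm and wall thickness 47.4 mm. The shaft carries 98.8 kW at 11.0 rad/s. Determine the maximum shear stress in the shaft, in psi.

ω = 11.0 rad/s, so T = P/ω = 98.8×10³ / 11.00 = 8982 N·m.
J = π(d_o⁴ − d_i⁴)/32 = π(0.178⁴ − 0.0832⁴)/32 = 9.385×10^-5 m⁴.
τ_max = T·r/J = 8982 × 0.0890 / 9.385×10^-5 = 8.518×10^6 Pa.

1240 psi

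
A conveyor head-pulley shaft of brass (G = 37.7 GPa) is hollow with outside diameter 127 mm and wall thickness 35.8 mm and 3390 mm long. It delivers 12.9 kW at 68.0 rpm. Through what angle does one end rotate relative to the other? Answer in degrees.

ω = 2π·68.0/60 = 7.121 rad/s, so T = P/ω = 12.9×10³ / 7.121 = 1812 N·m.
J = π(d_o⁴ − d_i⁴)/32 = π(0.127⁴ − 0.0554⁴)/32 = 2.461×10^-5 m⁴.
θ = T·L/(G·J) = 1812 × 3.39 / (37.7×10⁹ × 2.461×10^-5) = 6.618×10^-3 rad.

0.379°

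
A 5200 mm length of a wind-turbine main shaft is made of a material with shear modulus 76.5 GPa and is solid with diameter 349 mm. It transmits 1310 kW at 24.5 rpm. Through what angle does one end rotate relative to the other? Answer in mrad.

ω = 2π·24.5/60 = 2.566 rad/s, so T = P/ω = 1310×10³ / 2.566 = 510600 N·m.
J = πd⁴/32 = π(0.349)⁴/32 = 1.456×10^-3 m⁴.
θ = T·L/(G·J) = 510600 × 5.20 / (76.5×10⁹ × 1.456×10^-3) = 0.02383 rad.

23.8 mrad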